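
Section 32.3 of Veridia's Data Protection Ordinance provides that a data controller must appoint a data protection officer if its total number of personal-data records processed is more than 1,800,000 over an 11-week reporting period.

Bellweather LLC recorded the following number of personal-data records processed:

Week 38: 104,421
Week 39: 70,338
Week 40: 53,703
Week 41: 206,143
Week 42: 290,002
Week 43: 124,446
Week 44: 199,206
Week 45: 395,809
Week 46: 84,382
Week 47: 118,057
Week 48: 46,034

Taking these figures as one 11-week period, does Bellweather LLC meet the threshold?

Total number of personal-data records processed: 104,421 + 70,338 + 53,703 + 206,143 + 290,002 + 124,446 + 199,206 + 395,809 + 84,382 + 118,057 + 46,034 = 1,692,541.
1,692,541 ≤ 1,800,000, so the threshold is not exceeded.

No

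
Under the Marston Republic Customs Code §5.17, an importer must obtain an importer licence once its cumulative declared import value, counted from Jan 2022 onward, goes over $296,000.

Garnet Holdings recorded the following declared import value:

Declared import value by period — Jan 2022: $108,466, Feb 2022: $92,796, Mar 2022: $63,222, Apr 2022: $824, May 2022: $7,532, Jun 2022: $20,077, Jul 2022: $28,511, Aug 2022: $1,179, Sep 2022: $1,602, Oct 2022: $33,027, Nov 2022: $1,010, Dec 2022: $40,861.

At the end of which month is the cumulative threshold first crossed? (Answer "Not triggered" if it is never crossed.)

Jul 2022

Through Jan 2022: $108,466
Through Feb 2022: $201,262
Through Mar 2022: $264,484
Through Apr 2022: $265,308
Through May 2022: $272,840
Through Jun 2022: $292,917
Through Jul 2022: $321,428 ← exceeds threshold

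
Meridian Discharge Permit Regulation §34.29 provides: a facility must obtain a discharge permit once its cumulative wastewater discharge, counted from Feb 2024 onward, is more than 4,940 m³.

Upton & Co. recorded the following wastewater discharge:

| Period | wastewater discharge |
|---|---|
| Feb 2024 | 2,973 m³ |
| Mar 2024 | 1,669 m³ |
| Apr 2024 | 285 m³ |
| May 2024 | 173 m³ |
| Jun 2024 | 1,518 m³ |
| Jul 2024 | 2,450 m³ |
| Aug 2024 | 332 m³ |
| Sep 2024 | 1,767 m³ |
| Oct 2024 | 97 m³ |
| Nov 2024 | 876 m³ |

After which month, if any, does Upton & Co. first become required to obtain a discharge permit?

May 2024

Through Feb 2024: 2,973 m³
Through Mar 2024: 4,642 m³
Through Apr 2024: 4,927 m³
Through May 2024: 5,100 m³ ← exceeds threshold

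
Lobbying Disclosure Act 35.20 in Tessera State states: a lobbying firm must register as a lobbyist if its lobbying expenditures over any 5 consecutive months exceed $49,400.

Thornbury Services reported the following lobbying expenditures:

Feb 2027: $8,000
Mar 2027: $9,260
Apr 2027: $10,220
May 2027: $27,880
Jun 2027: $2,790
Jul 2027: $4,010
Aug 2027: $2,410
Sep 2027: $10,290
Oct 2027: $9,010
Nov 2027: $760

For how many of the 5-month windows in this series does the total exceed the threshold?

2

Feb 2027–Jun 2027: $8,000 + $9,260 + $10,220 + $27,880 + $2,790 = $58,150 (over)
Mar 2027–Jul 2027: $9,260 + $10,220 + $27,880 + $2,790 + $4,010 = $54,160 (over)
Apr 2027–Aug 2027: $10,220 + $27,880 + $2,790 + $4,010 + $2,410 = $47,310 (under)
May 2027–Sep 2027: $27,880 + $2,790 + $4,010 + $2,410 + $10,290 = $47,380 (under)
Jun 2027–Oct 2027: $2,790 + $4,010 + $2,410 + $10,290 + $9,010 = $28,510 (under)
Jul 2027–Nov 2027: $4,010 + $2,410 + $10,290 + $9,010 + $760 = $26,480 (under)
2 windows exceed the threshold.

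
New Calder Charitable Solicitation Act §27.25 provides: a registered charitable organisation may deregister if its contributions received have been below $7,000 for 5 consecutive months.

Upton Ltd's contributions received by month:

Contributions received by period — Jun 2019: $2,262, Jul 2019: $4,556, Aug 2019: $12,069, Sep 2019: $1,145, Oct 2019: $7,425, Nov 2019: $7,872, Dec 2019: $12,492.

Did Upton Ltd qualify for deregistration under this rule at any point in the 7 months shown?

No

Months below $7,000: Jun 2019, Jul 2019, Sep 2019.
Longest run of consecutive months below the threshold: 2.
2 < 5, so Upton Ltd never became eligible.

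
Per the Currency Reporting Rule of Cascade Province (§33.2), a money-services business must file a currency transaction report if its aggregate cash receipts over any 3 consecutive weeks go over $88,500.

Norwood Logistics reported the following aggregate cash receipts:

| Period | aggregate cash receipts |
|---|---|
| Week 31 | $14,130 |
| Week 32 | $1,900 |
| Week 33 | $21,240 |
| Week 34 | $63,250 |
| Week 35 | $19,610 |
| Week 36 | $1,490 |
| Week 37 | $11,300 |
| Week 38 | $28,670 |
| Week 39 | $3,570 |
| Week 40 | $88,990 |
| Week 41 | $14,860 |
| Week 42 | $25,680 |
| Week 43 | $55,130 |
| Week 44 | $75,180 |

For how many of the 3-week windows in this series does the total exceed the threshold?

6

Week 31–Week 33: $14,130 + $1,900 + $21,240 = $37,270 (under)
Week 32–Week 34: $1,900 + $21,240 + $63,250 = $86,390 (under)
Week 33–Week 35: $21,240 + $63,250 + $19,610 = $104,100 (over)
Week 34–Week 36: $63,250 + $19,610 + $1,490 = $84,350 (under)
Week 35–Week 37: $19,610 + $1,490 + $11,300 = $32,400 (under)
Week 36–Week 38: $1,490 + $11,300 + $28,670 = $41,460 (under)
Week 37–Week 39: $11,300 + $28,670 + $3,570 = $43,540 (under)
Week 38–Week 40: $28,670 + $3,570 + $88,990 = $121,230 (over)
Week 39–Week 41: $3,570 + $88,990 + $14,860 = $107,420 (over)
Week 40–Week 42: $88,990 + $14,860 + $25,680 = $129,530 (over)
Week 41–Week 43: $14,860 + $25,680 + $55,130 = $95,670 (over)
Week 42–Week 44: $25,680 + $55,130 + $75,180 = $155,990 (over)
6 windows exceed the threshold.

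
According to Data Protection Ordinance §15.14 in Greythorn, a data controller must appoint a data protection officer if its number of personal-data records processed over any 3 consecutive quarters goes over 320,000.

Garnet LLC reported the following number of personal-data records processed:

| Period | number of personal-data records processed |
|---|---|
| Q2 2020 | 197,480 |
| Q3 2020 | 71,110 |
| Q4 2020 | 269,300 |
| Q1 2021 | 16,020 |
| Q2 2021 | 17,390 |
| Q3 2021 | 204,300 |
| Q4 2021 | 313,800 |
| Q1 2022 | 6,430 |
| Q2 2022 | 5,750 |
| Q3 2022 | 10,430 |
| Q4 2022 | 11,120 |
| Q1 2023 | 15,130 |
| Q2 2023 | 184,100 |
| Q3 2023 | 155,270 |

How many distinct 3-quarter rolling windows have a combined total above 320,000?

Q2 2020–Q4 2020: 197,480 + 71,110 + 269,300 = 537,890 (over)
Q3 2020–Q1 2021: 71,110 + 269,300 + 16,020 = 356,430 (over)
Q4 2020–Q2 2021: 269,300 + 16,020 + 17,390 = 302,710 (under)
Q1 2021–Q3 2021: 16,020 + 17,390 + 204,300 = 237,710 (under)
Q2 2021–Q4 2021: 17,390 + 204,300 + 313,800 = 535,490 (over)
Q3 2021–Q1 2022: 204,300 + 313,800 + 6,430 = 524,530 (over)
Q4 2021–Q2 2022: 313,800 + 6,430 + 5,750 = 325,980 (over)
Q1 2022–Q3 2022: 6,430 + 5,750 + 10,430 = 22,610 (under)
Q2 2022–Q4 2022: 5,750 + 10,430 + 11,120 = 27,300 (under)
Q3 2022–Q1 2023: 10,430 + 11,120 + 15,130 = 36,680 (under)
Q4 2022–Q2 2023: 11,120 + 15,130 + 184,100 = 210,350 (under)
Q1 2023–Q3 2023: 15,130 + 184,100 + 155,270 = 354,500 (over)
6 windows exceed the threshold.

6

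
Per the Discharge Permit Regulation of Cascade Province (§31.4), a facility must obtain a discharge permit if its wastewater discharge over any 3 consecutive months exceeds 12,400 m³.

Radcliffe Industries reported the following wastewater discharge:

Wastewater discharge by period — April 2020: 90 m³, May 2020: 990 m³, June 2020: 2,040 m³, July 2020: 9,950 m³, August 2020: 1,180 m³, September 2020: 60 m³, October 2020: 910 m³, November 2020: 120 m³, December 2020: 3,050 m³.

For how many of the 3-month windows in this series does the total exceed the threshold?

April 2020–June 2020: 90 m³ + 990 m³ + 2,040 m³ = 3,120 m³ (under)
May 2020–July 2020: 990 m³ + 2,040 m³ + 9,950 m³ = 12,980 m³ (over)
June 2020–August 2020: 2,040 m³ + 9,950 m³ + 1,180 m³ = 13,170 m³ (over)
July 2020–September 2020: 9,950 m³ + 1,180 m³ + 60 m³ = 11,190 m³ (under)
August 2020–October 2020: 1,180 m³ + 60 m³ + 910 m³ = 2,150 m³ (under)
September 2020–November 2020: 60 m³ + 910 m³ + 120 m³ = 1,090 m³ (under)
October 2020–December 2020: 910 m³ + 120 m³ + 3,050 m³ = 4,080 m³ (under)
2 windows exceed the threshold.

2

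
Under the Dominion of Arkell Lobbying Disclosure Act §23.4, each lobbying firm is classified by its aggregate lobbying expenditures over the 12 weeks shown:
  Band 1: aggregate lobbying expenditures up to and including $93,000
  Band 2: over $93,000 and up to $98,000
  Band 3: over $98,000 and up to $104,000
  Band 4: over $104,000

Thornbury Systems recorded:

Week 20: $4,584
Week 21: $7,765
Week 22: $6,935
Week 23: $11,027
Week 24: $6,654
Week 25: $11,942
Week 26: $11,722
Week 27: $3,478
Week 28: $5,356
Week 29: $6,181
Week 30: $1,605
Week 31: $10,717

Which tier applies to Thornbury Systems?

Band 1

Aggregate lobbying expenditures: $4,584 + $7,765 + $6,935 + $11,027 + $6,654 + $11,942 + $11,722 + $3,478 + $5,356 + $6,181 + $1,605 + $10,717 = $87,966.
$87,966 ≤ $93,000, so Band 1 applies.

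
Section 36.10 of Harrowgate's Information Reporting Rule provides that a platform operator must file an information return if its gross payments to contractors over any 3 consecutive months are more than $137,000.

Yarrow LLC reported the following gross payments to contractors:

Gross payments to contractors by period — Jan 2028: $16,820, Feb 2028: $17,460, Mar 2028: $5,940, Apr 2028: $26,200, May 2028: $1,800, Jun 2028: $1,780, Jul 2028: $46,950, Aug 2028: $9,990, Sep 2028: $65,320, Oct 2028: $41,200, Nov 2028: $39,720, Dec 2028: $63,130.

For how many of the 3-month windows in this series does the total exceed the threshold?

Jan 2028–Mar 2028: $16,820 + $17,460 + $5,940 = $40,220 (under)
Feb 2028–Apr 2028: $17,460 + $5,940 + $26,200 = $49,600 (under)
Mar 2028–May 2028: $5,940 + $26,200 + $1,800 = $33,940 (under)
Apr 2028–Jun 2028: $26,200 + $1,800 + $1,780 = $29,780 (under)
May 2028–Jul 2028: $1,800 + $1,780 + $46,950 = $50,530 (under)
Jun 2028–Aug 2028: $1,780 + $46,950 + $9,990 = $58,720 (under)
Jul 2028–Sep 2028: $46,950 + $9,990 + $65,320 = $122,260 (under)
Aug 2028–Oct 2028: $9,990 + $65,320 + $41,200 = $116,510 (under)
Sep 2028–Nov 2028: $65,320 + $41,200 + $39,720 = $146,240 (over)
Oct 2028–Dec 2028: $41,200 + $39,720 + $63,130 = $144,050 (over)
2 windows exceed the threshold.

2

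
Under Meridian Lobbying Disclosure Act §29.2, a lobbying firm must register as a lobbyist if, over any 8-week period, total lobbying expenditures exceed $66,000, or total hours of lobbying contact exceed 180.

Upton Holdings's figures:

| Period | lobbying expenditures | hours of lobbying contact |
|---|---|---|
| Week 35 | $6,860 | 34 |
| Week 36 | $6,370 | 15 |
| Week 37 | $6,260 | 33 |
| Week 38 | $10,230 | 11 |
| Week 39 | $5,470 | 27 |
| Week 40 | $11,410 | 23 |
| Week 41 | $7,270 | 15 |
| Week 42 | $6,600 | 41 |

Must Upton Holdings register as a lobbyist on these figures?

Total lobbying expenditures: $6,860 + $6,370 + $6,260 + $10,230 + $5,470 + $11,410 + $7,270 + $6,600 = $60,470 (≤ $66,000).
Total hours of lobbying contact: 34 + 15 + 33 + 11 + 27 + 23 + 15 + 41 = 199 (> 180).
The test is 'or': at least one threshold is exceeded.

Yes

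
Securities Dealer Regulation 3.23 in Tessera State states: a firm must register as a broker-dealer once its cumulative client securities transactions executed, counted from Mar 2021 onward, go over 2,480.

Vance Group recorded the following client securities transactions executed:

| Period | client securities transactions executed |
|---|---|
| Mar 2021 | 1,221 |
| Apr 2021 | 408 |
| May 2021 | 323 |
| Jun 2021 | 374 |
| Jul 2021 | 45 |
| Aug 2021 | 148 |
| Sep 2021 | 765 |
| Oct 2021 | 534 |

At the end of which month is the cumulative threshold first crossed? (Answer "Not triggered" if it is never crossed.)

Aug 2021

Through Mar 2021: 1,221
Through Apr 2021: 1,629
Through May 2021: 1,952
Through Jun 2021: 2,326
Through Jul 2021: 2,371
Through Aug 2021: 2,519 ← exceeds threshold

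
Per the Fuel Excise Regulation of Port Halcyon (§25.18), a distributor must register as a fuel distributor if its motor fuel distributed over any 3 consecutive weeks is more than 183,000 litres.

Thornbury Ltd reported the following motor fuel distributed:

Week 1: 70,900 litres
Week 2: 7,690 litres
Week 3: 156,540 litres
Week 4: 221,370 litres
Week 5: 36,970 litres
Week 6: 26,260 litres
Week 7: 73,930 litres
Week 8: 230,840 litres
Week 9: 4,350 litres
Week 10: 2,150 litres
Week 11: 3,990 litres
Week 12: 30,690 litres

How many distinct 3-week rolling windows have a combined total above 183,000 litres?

7

Week 1–Week 3: 70,900 litres + 7,690 litres + 156,540 litres = 235,130 litres (over)
Week 2–Week 4: 7,690 litres + 156,540 litres + 221,370 litres = 385,600 litres (over)
Week 3–Week 5: 156,540 litres + 221,370 litres + 36,970 litres = 414,880 litres (over)
Week 4–Week 6: 221,370 litres + 36,970 litres + 26,260 litres = 284,600 litres (over)
Week 5–Week 7: 36,970 litres + 26,260 litres + 73,930 litres = 137,160 litres (under)
Week 6–Week 8: 26,260 litres + 73,930 litres + 230,840 litres = 331,030 litres (over)
Week 7–Week 9: 73,930 litres + 230,840 litres + 4,350 litres = 309,120 litres (over)
Week 8–Week 10: 230,840 litres + 4,350 litres + 2,150 litres = 237,340 litres (over)
Week 9–Week 11: 4,350 litres + 2,150 litres + 3,990 litres = 10,490 litres (under)
Week 10–Week 12: 2,150 litres + 3,990 litres + 30,690 litres = 36,830 litres (under)
7 windows exceed the threshold.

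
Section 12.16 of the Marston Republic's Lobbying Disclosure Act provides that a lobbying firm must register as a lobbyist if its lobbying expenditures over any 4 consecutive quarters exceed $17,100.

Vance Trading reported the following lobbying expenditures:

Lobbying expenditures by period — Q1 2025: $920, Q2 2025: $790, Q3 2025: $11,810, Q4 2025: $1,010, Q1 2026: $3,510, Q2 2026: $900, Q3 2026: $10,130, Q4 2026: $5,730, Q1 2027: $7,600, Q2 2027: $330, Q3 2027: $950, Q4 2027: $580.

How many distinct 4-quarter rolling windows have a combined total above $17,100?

5

Q1 2025–Q4 2025: $920 + $790 + $11,810 + $1,010 = $14,530 (under)
Q2 2025–Q1 2026: $790 + $11,810 + $1,010 + $3,510 = $17,120 (over)
Q3 2025–Q2 2026: $11,810 + $1,010 + $3,510 + $900 = $17,230 (over)
Q4 2025–Q3 2026: $1,010 + $3,510 + $900 + $10,130 = $15,550 (under)
Q1 2026–Q4 2026: $3,510 + $900 + $10,130 + $5,730 = $20,270 (over)
Q2 2026–Q1 2027: $900 + $10,130 + $5,730 + $7,600 = $24,360 (over)
Q3 2026–Q2 2027: $10,130 + $5,730 + $7,600 + $330 = $23,790 (over)
Q4 2026–Q3 2027: $5,730 + $7,600 + $330 + $950 = $14,610 (under)
Q1 2027–Q4 2027: $7,600 + $330 + $950 + $580 = $9,460 (under)
5 windows exceed the threshold.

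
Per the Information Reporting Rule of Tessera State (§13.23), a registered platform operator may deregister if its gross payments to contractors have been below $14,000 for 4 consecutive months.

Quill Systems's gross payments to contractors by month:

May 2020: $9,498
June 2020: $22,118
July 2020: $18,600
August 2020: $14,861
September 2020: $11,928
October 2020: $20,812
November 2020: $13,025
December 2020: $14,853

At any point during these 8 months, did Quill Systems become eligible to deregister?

No

Months below $14,000: May 2020, September 2020, November 2020.
Longest run of consecutive months below the threshold: 1.
1 < 4, so Quill Systems never became eligible.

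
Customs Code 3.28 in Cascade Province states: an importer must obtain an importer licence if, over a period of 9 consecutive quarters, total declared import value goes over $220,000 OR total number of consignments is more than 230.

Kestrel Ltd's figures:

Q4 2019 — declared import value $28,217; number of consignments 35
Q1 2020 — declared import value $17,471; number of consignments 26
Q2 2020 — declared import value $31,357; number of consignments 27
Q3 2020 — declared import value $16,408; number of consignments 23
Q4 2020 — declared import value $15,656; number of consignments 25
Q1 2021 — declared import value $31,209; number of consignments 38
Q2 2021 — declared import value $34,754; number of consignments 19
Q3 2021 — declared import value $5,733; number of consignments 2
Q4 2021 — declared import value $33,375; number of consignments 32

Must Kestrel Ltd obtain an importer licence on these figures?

Total declared import value: $28,217 + $17,471 + $31,357 + $16,408 + $15,656 + $31,209 + $34,754 + $5,733 + $33,375 = $214,180 (≤ $220,000).
Total number of consignments: 35 + 26 + 27 + 23 + 25 + 38 + 19 + 2 + 32 = 227 (≤ 230).
The test is 'or': neither threshold is exceeded.

No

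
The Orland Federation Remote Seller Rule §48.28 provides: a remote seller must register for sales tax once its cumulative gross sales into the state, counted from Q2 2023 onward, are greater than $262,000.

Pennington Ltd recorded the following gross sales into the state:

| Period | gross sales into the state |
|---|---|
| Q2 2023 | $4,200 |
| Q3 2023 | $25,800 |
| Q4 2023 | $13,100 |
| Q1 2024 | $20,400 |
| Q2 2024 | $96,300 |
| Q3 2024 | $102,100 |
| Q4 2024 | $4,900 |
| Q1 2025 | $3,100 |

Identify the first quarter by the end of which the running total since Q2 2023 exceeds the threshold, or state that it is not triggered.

Through Q2 2023: $4,200
Through Q3 2023: $30,000
Through Q4 2023: $43,100
Through Q1 2024: $63,500
Through Q2 2024: $159,800
Through Q3 2024: $261,900
Through Q4 2024: $266,800 ← exceeds threshold

Q4 2024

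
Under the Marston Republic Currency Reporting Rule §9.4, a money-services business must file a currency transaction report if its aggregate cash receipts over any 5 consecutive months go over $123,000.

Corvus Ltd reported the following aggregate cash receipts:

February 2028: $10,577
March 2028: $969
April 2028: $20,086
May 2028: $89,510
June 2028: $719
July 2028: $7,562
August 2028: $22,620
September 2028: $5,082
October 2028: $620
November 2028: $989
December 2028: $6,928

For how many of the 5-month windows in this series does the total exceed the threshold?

2

February 2028–June 2028: $10,577 + $969 + $20,086 + $89,510 + $719 = $121,861 (under)
March 2028–July 2028: $969 + $20,086 + $89,510 + $719 + $7,562 = $118,846 (under)
April 2028–August 2028: $20,086 + $89,510 + $719 + $7,562 + $22,620 = $140,497 (over)
May 2028–September 2028: $89,510 + $719 + $7,562 + $22,620 + $5,082 = $125,493 (over)
June 2028–October 2028: $719 + $7,562 + $22,620 + $5,082 + $620 = $36,603 (under)
July 2028–November 2028: $7,562 + $22,620 + $5,082 + $620 + $989 = $36,873 (under)
August 2028–December 2028: $22,620 + $5,082 + $620 + $989 + $6,928 = $36,239 (under)
2 windows exceed the threshold.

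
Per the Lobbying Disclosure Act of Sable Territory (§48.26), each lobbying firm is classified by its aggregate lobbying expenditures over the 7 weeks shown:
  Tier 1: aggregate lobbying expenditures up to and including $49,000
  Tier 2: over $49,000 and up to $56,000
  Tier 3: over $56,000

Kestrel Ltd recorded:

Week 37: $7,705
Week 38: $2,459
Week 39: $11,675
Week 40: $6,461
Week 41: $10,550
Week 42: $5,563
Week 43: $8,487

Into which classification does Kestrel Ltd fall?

Aggregate lobbying expenditures: $7,705 + $2,459 + $11,675 + $6,461 + $10,550 + $5,563 + $8,487 = $52,900.
$49,000 < $52,900 ≤ $56,000, so Tier 2 applies.

Tier 2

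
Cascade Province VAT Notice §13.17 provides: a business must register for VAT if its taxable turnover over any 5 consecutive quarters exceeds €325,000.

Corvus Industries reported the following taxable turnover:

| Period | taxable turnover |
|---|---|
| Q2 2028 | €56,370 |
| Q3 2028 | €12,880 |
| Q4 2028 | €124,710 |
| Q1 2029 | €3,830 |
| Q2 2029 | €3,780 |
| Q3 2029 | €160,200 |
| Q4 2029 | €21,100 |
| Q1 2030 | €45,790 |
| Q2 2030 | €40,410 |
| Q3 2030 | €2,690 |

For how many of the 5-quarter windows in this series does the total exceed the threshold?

Q2 2028–Q2 2029: €56,370 + €12,880 + €124,710 + €3,830 + €3,780 = €201,570 (under)
Q3 2028–Q3 2029: €12,880 + €124,710 + €3,830 + €3,780 + €160,200 = €305,400 (under)
Q4 2028–Q4 2029: €124,710 + €3,830 + €3,780 + €160,200 + €21,100 = €313,620 (under)
Q1 2029–Q1 2030: €3,830 + €3,780 + €160,200 + €21,100 + €45,790 = €234,700 (under)
Q2 2029–Q2 2030: €3,780 + €160,200 + €21,100 + €45,790 + €40,410 = €271,280 (under)
Q3 2029–Q3 2030: €160,200 + €21,100 + €45,790 + €40,410 + €2,690 = €270,190 (under)
0 windows exceed the threshold.

0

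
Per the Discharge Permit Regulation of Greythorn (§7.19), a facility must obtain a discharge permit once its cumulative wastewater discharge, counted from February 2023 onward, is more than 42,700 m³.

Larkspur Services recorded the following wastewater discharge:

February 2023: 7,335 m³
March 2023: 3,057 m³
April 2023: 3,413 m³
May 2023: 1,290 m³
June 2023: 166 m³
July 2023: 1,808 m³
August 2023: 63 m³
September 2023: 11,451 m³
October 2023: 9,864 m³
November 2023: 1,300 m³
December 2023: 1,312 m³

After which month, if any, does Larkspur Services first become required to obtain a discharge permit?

Through February 2023: 7,335 m³
Through March 2023: 10,392 m³
Through April 2023: 13,805 m³
Through May 2023: 15,095 m³
Through June 2023: 15,261 m³
Through July 2023: 17,069 m³
Through August 2023: 17,132 m³
Through September 2023: 28,583 m³
Through October 2023: 38,447 m³
Through November 2023: 39,747 m³
Through December 2023: 41,059 m³
Final cumulative total 41,059 m³ ≤ 42,700 m³; the threshold is never exceeded.

Not triggered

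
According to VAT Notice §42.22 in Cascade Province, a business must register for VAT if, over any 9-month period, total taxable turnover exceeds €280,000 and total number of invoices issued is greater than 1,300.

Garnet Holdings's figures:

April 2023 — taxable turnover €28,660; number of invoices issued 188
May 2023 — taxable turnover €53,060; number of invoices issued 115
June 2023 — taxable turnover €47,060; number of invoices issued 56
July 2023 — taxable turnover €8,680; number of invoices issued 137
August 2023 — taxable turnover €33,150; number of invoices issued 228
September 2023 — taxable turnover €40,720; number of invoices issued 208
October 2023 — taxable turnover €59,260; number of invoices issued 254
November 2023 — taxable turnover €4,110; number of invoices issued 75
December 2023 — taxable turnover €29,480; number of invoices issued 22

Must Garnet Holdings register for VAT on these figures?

No

Total taxable turnover: €28,660 + €53,060 + €47,060 + €8,680 + €33,150 + €40,720 + €59,260 + €4,110 + €29,480 = €304,180 (> €280,000).
Total number of invoices issued: 188 + 115 + 56 + 137 + 228 + 208 + 254 + 75 + 22 = 1,283 (≤ 1,300).
The test is 'and': the rule requires both, and at least one is not exceeded.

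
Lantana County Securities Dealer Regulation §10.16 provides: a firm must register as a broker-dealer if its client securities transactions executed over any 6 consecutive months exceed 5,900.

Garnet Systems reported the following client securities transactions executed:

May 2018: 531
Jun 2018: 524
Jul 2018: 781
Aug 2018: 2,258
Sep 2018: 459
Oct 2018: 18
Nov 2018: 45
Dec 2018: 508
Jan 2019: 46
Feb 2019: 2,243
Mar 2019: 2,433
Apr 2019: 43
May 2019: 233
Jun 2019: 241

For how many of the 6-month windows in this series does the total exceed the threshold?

May 2018–Oct 2018: 531 + 524 + 781 + 2,258 + 459 + 18 = 4,571 (under)
Jun 2018–Nov 2018: 524 + 781 + 2,258 + 459 + 18 + 45 = 4,085 (under)
Jul 2018–Dec 2018: 781 + 2,258 + 459 + 18 + 45 + 508 = 4,069 (under)
Aug 2018–Jan 2019: 2,258 + 459 + 18 + 45 + 508 + 46 = 3,334 (under)
Sep 2018–Feb 2019: 459 + 18 + 45 + 508 + 46 + 2,243 = 3,319 (under)
Oct 2018–Mar 2019: 18 + 45 + 508 + 46 + 2,243 + 2,433 = 5,293 (under)
Nov 2018–Apr 2019: 45 + 508 + 46 + 2,243 + 2,433 + 43 = 5,318 (under)
Dec 2018–May 2019: 508 + 46 + 2,243 + 2,433 + 43 + 233 = 5,506 (under)
Jan 2019–Jun 2019: 46 + 2,243 + 2,433 + 43 + 233 + 241 = 5,239 (under)
0 windows exceed the threshold.

0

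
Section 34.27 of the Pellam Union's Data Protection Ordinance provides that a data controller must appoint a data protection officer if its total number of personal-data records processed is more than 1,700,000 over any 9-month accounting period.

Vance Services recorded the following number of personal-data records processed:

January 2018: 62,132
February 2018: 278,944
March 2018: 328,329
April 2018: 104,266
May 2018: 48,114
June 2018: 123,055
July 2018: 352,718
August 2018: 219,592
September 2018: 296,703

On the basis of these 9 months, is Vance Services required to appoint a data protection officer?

Total number of personal-data records processed: 62,132 + 278,944 + 328,329 + 104,266 + 48,114 + 123,055 + 352,718 + 219,592 + 296,703 = 1,813,853.
1,813,853 > 1,700,000, so the threshold is exceeded.

Yes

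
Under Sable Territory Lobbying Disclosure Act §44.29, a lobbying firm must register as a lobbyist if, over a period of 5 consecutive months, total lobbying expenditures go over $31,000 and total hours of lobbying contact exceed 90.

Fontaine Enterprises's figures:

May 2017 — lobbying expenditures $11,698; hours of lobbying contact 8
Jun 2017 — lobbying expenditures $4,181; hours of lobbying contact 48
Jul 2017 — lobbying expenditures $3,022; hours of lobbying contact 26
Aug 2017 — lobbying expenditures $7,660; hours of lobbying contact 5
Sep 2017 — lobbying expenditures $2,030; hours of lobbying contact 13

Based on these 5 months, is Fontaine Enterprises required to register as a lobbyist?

Total lobbying expenditures: $11,698 + $4,181 + $3,022 + $7,660 + $2,030 = $28,591 (≤ $31,000).
Total hours of lobbying contact: 8 + 48 + 26 + 5 + 13 = 100 (> 90).
The test is 'and': the rule requires both, and at least one is not exceeded.

No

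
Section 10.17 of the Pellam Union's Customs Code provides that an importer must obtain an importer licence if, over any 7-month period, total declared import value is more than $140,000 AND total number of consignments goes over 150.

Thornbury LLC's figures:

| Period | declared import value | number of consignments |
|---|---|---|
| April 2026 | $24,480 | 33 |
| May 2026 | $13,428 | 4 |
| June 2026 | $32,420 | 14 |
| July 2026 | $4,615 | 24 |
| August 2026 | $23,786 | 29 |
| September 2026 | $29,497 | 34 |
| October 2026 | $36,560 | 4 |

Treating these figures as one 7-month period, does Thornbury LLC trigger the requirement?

No

Total declared import value: $24,480 + $13,428 + $32,420 + $4,615 + $23,786 + $29,497 + $36,560 = $164,786 (> $140,000).
Total number of consignments: 33 + 4 + 14 + 24 + 29 + 34 + 4 = 142 (≤ 150).
The test is 'and': the rule requires both, and at least one is not exceeded.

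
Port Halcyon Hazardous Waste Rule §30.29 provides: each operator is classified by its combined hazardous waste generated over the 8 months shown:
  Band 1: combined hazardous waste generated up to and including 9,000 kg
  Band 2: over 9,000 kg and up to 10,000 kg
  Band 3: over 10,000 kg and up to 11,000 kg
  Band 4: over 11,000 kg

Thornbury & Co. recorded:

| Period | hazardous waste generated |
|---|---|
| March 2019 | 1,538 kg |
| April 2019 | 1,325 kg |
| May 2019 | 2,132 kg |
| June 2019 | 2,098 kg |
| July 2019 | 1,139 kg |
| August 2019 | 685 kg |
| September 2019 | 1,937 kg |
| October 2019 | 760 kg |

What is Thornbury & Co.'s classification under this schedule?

Band 4

Combined hazardous waste generated: 1,538 kg + 1,325 kg + 2,132 kg + 2,098 kg + 1,139 kg + 685 kg + 1,937 kg + 760 kg = 11,614 kg.
11,614 kg > 11,000 kg, so Band 4 applies.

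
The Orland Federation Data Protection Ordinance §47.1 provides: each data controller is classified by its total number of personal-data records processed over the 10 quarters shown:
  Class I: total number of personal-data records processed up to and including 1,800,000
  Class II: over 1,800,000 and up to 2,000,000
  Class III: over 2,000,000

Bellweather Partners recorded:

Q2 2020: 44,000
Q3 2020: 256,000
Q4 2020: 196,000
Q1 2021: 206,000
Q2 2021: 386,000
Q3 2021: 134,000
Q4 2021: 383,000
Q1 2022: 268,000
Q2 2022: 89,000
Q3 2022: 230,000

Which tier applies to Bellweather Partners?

Class III

Total number of personal-data records processed: 44,000 + 256,000 + 196,000 + 206,000 + 386,000 + 134,000 + 383,000 + 268,000 + 89,000 + 230,000 = 2,192,000.
2,192,000 > 2,000,000, so Class III applies.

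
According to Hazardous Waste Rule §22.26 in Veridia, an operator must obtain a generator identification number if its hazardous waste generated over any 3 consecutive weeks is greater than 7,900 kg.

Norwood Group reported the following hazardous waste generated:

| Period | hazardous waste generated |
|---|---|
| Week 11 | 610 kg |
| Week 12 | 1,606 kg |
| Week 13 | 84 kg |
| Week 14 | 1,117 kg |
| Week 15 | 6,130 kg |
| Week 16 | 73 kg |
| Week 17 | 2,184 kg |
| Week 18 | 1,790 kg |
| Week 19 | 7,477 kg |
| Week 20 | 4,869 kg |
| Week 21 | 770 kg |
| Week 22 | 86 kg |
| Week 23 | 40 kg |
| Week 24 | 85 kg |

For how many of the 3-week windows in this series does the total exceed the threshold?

4

Week 11–Week 13: 610 kg + 1,606 kg + 84 kg = 2,300 kg (under)
Week 12–Week 14: 1,606 kg + 84 kg + 1,117 kg = 2,807 kg (under)
Week 13–Week 15: 84 kg + 1,117 kg + 6,130 kg = 7,331 kg (under)
Week 14–Week 16: 1,117 kg + 6,130 kg + 73 kg = 7,320 kg (under)
Week 15–Week 17: 6,130 kg + 73 kg + 2,184 kg = 8,387 kg (over)
Week 16–Week 18: 73 kg + 2,184 kg + 1,790 kg = 4,047 kg (under)
Week 17–Week 19: 2,184 kg + 1,790 kg + 7,477 kg = 11,451 kg (over)
Week 18–Week 20: 1,790 kg + 7,477 kg + 4,869 kg = 14,136 kg (over)
Week 19–Week 21: 7,477 kg + 4,869 kg + 770 kg = 13,116 kg (over)
Week 20–Week 22: 4,869 kg + 770 kg + 86 kg = 5,725 kg (under)
Week 21–Week 23: 770 kg + 86 kg + 40 kg = 896 kg (under)
Week 22–Week 24: 86 kg + 40 kg + 85 kg = 211 kg (under)
4 windows exceed the threshold.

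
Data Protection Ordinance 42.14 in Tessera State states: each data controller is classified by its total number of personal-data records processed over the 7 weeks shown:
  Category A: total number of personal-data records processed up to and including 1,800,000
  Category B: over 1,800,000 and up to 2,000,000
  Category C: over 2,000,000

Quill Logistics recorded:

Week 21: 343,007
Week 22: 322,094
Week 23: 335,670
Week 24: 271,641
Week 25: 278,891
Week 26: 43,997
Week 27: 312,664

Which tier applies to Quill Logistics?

Total number of personal-data records processed: 343,007 + 322,094 + 335,670 + 271,641 + 278,891 + 43,997 + 312,664 = 1,907,964.
1,800,000 < 1,907,964 ≤ 2,000,000, so Category B applies.

Category B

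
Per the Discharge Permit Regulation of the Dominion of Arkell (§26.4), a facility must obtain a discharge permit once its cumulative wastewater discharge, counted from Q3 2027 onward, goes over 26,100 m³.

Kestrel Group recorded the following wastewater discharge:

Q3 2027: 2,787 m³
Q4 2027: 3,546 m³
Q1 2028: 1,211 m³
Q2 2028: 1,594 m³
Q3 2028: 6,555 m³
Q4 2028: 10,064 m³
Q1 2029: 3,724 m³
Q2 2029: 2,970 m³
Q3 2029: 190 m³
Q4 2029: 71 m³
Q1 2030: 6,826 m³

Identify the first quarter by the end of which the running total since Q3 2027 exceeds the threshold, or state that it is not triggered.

Through Q3 2027: 2,787 m³
Through Q4 2027: 6,333 m³
Through Q1 2028: 7,544 m³
Through Q2 2028: 9,138 m³
Through Q3 2028: 15,693 m³
Through Q4 2028: 25,757 m³
Through Q1 2029: 29,481 m³ ← exceeds threshold

Q1 2029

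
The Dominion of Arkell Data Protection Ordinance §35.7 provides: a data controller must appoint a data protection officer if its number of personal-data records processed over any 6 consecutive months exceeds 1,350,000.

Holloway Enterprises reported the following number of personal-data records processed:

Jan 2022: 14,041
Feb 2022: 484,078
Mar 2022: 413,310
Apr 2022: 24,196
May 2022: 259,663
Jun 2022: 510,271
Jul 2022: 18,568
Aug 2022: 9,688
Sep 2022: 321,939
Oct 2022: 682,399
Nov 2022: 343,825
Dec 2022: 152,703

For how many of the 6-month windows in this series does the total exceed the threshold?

Jan 2022–Jun 2022: 14,041 + 484,078 + 413,310 + 24,196 + 259,663 + 510,271 = 1,705,559 (over)
Feb 2022–Jul 2022: 484,078 + 413,310 + 24,196 + 259,663 + 510,271 + 18,568 = 1,710,086 (over)
Mar 2022–Aug 2022: 413,310 + 24,196 + 259,663 + 510,271 + 18,568 + 9,688 = 1,235,696 (under)
Apr 2022–Sep 2022: 24,196 + 259,663 + 510,271 + 18,568 + 9,688 + 321,939 = 1,144,325 (under)
May 2022–Oct 2022: 259,663 + 510,271 + 18,568 + 9,688 + 321,939 + 682,399 = 1,802,528 (over)
Jun 2022–Nov 2022: 510,271 + 18,568 + 9,688 + 321,939 + 682,399 + 343,825 = 1,886,690 (over)
Jul 2022–Dec 2022: 18,568 + 9,688 + 321,939 + 682,399 + 343,825 + 152,703 = 1,529,122 (over)
5 windows exceed the threshold.

5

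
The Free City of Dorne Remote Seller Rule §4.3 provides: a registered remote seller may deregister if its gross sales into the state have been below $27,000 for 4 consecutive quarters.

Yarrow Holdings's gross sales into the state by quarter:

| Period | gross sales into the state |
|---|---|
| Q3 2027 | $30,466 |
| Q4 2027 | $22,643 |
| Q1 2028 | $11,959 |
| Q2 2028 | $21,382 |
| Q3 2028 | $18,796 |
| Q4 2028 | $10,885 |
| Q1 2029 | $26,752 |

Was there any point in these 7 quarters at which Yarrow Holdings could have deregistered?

Quarters below $27,000: Q4 2027, Q1 2028, Q2 2028, Q3 2028, Q4 2028, Q1 2029.
Longest run of consecutive quarters below the threshold: 6.
6 ≥ 4, so Yarrow Holdings became eligible.

Yes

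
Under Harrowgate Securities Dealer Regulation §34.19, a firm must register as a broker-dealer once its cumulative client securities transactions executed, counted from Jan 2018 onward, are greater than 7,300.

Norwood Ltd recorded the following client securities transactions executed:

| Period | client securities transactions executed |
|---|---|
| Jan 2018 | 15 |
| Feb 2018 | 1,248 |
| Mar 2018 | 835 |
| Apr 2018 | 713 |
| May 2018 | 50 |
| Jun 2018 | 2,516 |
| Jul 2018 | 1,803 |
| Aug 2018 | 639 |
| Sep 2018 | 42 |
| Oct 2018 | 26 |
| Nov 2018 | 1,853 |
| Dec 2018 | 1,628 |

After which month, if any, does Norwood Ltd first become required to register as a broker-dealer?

Through Jan 2018: 15
Through Feb 2018: 1,263
Through Mar 2018: 2,098
Through Apr 2018: 2,811
Through May 2018: 2,861
Through Jun 2018: 5,377
Through Jul 2018: 7,180
Through Aug 2018: 7,819 ← exceeds threshold

Aug 2018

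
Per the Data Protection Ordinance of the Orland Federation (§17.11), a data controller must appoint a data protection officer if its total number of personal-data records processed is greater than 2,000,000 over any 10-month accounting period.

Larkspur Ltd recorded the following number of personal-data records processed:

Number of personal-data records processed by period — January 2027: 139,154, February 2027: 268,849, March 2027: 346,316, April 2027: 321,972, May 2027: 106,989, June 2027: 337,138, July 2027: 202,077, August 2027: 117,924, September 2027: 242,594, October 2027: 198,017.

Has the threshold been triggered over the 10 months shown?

Total number of personal-data records processed: 139,154 + 268,849 + 346,316 + 321,972 + 106,989 + 337,138 + 202,077 + 117,924 + 242,594 + 198,017 = 2,281,030.
2,281,030 > 2,000,000, so the threshold is exceeded.

Yes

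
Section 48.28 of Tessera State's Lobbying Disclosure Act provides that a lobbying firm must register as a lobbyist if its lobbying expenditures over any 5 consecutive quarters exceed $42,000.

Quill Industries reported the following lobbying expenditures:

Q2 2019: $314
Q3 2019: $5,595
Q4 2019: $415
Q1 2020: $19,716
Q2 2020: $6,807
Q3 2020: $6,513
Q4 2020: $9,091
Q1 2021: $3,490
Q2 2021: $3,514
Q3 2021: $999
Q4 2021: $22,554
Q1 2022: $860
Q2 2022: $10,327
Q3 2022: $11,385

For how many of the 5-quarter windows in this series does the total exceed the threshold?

3

Q2 2019–Q2 2020: $314 + $5,595 + $415 + $19,716 + $6,807 = $32,847 (under)
Q3 2019–Q3 2020: $5,595 + $415 + $19,716 + $6,807 + $6,513 = $39,046 (under)
Q4 2019–Q4 2020: $415 + $19,716 + $6,807 + $6,513 + $9,091 = $42,542 (over)
Q1 2020–Q1 2021: $19,716 + $6,807 + $6,513 + $9,091 + $3,490 = $45,617 (over)
Q2 2020–Q2 2021: $6,807 + $6,513 + $9,091 + $3,490 + $3,514 = $29,415 (under)
Q3 2020–Q3 2021: $6,513 + $9,091 + $3,490 + $3,514 + $999 = $23,607 (under)
Q4 2020–Q4 2021: $9,091 + $3,490 + $3,514 + $999 + $22,554 = $39,648 (under)
Q1 2021–Q1 2022: $3,490 + $3,514 + $999 + $22,554 + $860 = $31,417 (under)
Q2 2021–Q2 2022: $3,514 + $999 + $22,554 + $860 + $10,327 = $38,254 (under)
Q3 2021–Q3 2022: $999 + $22,554 + $860 + $10,327 + $11,385 = $46,125 (over)
3 windows exceed the threshold.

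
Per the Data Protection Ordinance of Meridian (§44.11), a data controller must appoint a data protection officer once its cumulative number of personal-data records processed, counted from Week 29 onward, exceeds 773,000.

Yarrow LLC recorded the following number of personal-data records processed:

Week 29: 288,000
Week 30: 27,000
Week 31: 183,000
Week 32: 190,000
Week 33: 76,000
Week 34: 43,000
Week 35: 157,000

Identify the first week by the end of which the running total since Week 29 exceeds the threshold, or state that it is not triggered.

Through Week 29: 288,000
Through Week 30: 315,000
Through Week 31: 498,000
Through Week 32: 688,000
Through Week 33: 764,000
Through Week 34: 807,000 ← exceeds threshold

Week 34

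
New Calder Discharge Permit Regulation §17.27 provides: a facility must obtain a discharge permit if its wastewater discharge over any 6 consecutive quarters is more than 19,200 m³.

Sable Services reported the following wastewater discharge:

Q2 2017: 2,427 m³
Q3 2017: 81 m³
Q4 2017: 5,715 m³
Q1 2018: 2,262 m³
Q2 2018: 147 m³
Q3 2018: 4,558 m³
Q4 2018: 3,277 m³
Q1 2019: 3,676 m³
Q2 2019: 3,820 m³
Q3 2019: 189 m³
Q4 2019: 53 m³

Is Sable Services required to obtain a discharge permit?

Yes

Q2 2017–Q3 2018: 2,427 m³ + 81 m³ + 5,715 m³ + 2,262 m³ + 147 m³ + 4,558 m³ = 15,190 m³ (under)
Q3 2017–Q4 2018: 81 m³ + 5,715 m³ + 2,262 m³ + 147 m³ + 4,558 m³ + 3,277 m³ = 16,040 m³ (under)
Q4 2017–Q1 2019: 5,715 m³ + 2,262 m³ + 147 m³ + 4,558 m³ + 3,277 m³ + 3,676 m³ = 19,635 m³ (over)
Q1 2018–Q2 2019: 2,262 m³ + 147 m³ + 4,558 m³ + 3,277 m³ + 3,676 m³ + 3,820 m³ = 17,740 m³ (under)
Q2 2018–Q3 2019: 147 m³ + 4,558 m³ + 3,277 m³ + 3,676 m³ + 3,820 m³ + 189 m³ = 15,667 m³ (under)
Q3 2018–Q4 2019: 4,558 m³ + 3,277 m³ + 3,676 m³ + 3,820 m³ + 189 m³ + 53 m³ = 15,573 m³ (under)
At least one window exceeds 19,200 m³.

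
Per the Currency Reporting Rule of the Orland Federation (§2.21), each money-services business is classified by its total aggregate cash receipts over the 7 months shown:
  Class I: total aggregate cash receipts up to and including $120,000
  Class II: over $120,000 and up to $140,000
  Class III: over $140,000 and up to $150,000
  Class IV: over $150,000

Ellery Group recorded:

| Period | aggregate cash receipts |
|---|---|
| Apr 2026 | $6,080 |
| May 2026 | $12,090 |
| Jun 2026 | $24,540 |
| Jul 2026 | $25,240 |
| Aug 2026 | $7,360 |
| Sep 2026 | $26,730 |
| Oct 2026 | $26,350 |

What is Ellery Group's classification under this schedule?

Total aggregate cash receipts: $6,080 + $12,090 + $24,540 + $25,240 + $7,360 + $26,730 + $26,350 = $128,390.
$120,000 < $128,390 ≤ $140,000, so Class II applies.

Class II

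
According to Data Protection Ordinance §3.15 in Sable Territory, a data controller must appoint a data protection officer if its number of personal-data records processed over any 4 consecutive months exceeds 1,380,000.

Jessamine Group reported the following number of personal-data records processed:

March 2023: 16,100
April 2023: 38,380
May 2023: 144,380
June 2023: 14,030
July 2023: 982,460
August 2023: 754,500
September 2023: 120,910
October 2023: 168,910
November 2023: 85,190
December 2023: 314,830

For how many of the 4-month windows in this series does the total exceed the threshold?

3

March 2023–June 2023: 16,100 + 38,380 + 144,380 + 14,030 = 212,890 (under)
April 2023–July 2023: 38,380 + 144,380 + 14,030 + 982,460 = 1,179,250 (under)
May 2023–August 2023: 144,380 + 14,030 + 982,460 + 754,500 = 1,895,370 (over)
June 2023–September 2023: 14,030 + 982,460 + 754,500 + 120,910 = 1,871,900 (over)
July 2023–October 2023: 982,460 + 754,500 + 120,910 + 168,910 = 2,026,780 (over)
August 2023–November 2023: 754,500 + 120,910 + 168,910 + 85,190 = 1,129,510 (under)
September 2023–December 2023: 120,910 + 168,910 + 85,190 + 314,830 = 689,840 (under)
3 windows exceed the threshold.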